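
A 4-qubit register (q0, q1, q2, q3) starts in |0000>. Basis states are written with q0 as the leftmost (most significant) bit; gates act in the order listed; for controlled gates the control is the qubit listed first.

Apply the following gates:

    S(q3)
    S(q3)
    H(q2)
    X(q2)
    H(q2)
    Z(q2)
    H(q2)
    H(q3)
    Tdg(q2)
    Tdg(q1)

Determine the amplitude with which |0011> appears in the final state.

|0011> carries amplitude -exp(3*I*pi/4)/2 in the final state. Key observation: the block from step 3 through step 6 cancels to the identity and can be dropped.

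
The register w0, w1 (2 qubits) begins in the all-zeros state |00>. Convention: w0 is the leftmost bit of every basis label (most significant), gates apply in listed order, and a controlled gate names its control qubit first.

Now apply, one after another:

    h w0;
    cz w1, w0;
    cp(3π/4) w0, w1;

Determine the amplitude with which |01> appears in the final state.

The final state's coefficient on |01> equals 0.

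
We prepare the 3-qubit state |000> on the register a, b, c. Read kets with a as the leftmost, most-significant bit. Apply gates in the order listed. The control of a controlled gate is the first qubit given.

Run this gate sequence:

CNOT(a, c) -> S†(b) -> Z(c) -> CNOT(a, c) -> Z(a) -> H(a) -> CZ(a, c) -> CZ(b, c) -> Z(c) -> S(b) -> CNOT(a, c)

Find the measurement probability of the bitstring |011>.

Outcome |011> occurs with probability 0.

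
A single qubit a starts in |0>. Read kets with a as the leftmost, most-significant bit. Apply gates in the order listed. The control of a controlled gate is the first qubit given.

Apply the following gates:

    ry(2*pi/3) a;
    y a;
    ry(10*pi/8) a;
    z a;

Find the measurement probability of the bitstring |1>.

Outcome |1> occurs with probability sqrt(2)/8 + sqrt(6)/8 + 1/2.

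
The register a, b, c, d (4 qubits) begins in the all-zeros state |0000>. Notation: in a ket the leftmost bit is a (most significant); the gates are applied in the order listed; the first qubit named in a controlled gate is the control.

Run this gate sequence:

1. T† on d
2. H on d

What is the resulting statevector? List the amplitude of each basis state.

After the circuit, the state carries amplitude sqrt(2)/2 on |0000>, sqrt(2)/2 on |0001>, and 0 on every other basis state.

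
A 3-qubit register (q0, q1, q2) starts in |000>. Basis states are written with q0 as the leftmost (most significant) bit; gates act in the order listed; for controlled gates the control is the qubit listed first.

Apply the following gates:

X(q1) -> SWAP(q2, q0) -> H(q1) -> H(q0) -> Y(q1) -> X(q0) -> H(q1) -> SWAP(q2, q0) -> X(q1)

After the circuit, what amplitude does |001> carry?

The final state's coefficient on |001> equals 0.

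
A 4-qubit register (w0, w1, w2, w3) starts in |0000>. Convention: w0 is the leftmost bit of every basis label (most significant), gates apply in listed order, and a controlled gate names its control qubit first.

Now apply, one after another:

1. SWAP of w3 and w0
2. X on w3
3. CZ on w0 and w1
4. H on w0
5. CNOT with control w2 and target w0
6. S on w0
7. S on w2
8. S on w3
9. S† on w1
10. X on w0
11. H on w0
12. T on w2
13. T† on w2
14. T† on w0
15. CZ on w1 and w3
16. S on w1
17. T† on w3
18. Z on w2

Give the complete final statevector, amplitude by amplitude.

After the circuit, the state carries amplitude (1 - I)*exp(3*I*pi/4)/2 on |0001>, -1/2 + I/2 on |1001>, and 0 on every other basis state.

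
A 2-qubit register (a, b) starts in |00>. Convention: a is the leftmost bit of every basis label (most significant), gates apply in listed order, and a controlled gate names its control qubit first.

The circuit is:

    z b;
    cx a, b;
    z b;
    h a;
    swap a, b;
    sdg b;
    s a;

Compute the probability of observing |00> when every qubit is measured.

Outcome |00> occurs with probability 1/2.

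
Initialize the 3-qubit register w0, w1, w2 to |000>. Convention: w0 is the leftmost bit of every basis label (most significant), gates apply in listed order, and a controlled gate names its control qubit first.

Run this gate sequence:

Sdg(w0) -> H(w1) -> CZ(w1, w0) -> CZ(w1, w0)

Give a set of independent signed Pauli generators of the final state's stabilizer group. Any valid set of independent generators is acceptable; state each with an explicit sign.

The final state is stabilized by the group generated by +IXI, +ZII, +IIZ; other independent generating sets are equally valid. Key observation: gates 3-4 undo each other exactly, leaving only the rest of the circuit to track.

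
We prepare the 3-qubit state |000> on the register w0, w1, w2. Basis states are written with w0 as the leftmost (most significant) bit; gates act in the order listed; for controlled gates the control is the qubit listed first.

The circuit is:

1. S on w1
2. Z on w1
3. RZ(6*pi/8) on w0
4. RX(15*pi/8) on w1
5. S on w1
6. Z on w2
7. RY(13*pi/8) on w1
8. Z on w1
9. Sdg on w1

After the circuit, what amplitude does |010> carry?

The final state's coefficient on |010> equals -I*exp(-3*I*pi/8)*sin(3*pi/16)*cos(pi/16) - I*exp(-3*I*pi/8)*sin(pi/16)*cos(3*pi/16).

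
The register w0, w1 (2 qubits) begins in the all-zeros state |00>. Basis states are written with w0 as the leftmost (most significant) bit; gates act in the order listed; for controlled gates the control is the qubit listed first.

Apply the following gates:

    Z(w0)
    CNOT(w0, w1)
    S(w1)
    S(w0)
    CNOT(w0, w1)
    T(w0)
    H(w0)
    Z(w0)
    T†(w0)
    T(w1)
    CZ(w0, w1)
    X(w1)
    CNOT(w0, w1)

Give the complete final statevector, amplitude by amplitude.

The resulting statevector has amplitude 0 on |00>, sqrt(2)/2 on |01>, sqrt(2)*exp(3*I*pi/4)/2 on |10>, 0 on |11>.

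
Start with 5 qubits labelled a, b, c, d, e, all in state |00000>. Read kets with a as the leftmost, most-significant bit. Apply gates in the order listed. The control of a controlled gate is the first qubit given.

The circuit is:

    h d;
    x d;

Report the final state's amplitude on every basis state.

After the circuit, the state carries amplitude sqrt(2)/2 on |00000>, sqrt(2)/2 on |00010>, and 0 on every other basis state.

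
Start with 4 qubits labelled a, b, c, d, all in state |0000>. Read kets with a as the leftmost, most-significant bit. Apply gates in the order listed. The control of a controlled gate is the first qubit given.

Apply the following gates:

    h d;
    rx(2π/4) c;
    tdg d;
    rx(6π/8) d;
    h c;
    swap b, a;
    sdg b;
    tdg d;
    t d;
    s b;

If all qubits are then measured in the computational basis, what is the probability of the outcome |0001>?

Outcome |0001> occurs with probability 3/8. Key observation: the block from step 7 through step 10 cancels to the identity and can be dropped.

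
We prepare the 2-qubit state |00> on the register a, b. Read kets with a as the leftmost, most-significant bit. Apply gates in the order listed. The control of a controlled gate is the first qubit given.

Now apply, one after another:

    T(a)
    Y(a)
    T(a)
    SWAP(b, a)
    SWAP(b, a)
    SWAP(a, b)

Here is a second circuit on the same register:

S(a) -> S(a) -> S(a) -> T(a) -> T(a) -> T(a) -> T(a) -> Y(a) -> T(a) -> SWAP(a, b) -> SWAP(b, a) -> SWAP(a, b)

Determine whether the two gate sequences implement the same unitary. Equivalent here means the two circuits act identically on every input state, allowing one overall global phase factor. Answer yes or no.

No — the two circuits implement different unitaries, even allowing a global phase.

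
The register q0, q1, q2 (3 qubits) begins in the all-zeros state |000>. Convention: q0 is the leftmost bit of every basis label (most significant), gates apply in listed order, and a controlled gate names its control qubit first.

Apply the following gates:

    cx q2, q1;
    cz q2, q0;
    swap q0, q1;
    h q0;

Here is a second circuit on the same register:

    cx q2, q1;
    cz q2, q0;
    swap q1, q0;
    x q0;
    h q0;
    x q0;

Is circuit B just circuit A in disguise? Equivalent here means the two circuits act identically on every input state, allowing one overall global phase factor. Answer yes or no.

No, they are not equivalent — no single phase factor reconciles the two unitaries.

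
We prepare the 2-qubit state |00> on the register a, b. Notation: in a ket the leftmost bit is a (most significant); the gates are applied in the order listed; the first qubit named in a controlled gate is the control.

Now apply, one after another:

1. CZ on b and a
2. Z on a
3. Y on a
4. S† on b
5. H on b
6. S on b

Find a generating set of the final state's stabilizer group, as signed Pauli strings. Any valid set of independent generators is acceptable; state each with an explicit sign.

The final state is stabilized by the group generated by +IY, -ZI; other independent generating sets are equally valid.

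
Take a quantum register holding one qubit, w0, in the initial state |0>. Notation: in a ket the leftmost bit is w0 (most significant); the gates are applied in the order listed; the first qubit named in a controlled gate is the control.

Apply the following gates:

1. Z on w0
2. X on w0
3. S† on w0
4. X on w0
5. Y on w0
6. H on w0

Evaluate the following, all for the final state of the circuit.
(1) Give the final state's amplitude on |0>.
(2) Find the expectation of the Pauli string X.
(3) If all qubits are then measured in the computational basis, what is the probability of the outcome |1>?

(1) |0> carries amplitude sqrt(2)/2 in the final state.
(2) The expectation value of X is -1.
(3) A full measurement returns |1> with probability 1/2.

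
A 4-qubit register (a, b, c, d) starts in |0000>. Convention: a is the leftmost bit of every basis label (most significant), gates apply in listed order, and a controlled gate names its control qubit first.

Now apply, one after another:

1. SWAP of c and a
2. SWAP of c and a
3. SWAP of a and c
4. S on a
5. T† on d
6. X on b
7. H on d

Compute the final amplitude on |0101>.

The final state's coefficient on |0101> equals sqrt(2)/2.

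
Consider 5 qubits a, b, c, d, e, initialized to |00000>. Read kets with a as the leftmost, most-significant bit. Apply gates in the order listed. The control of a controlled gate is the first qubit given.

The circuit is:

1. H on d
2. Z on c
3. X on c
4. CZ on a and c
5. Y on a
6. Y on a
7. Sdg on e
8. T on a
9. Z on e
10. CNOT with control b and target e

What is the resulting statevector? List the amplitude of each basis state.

After the circuit, the state carries amplitude sqrt(2)/2 on |00100>, sqrt(2)/2 on |00110>, and 0 on every other basis state.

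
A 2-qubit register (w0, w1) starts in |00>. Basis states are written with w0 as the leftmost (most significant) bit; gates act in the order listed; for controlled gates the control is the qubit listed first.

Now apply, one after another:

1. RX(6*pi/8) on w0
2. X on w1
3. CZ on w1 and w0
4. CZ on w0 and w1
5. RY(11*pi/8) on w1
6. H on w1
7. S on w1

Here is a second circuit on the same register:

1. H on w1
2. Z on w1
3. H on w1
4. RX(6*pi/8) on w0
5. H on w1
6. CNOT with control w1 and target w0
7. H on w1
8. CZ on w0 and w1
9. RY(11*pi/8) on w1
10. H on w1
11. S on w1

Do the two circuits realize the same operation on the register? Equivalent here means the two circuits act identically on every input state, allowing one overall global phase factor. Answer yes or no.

No: there is an input state on which the two circuits produce genuinely different outputs (not merely differing by a phase).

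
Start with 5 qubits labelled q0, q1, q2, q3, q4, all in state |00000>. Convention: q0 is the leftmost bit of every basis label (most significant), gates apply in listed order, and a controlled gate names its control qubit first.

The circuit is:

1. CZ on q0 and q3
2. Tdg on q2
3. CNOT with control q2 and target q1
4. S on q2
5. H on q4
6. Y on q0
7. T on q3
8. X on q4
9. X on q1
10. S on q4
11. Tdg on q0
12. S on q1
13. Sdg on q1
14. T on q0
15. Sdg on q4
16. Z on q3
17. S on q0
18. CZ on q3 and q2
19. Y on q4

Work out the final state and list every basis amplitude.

After the circuit, the state carries amplitude sqrt(2)*I/2 on |11000>, -sqrt(2)*I/2 on |11001>, and 0 on every other basis state. Key observation: steps 10-15 multiply out to the identity, so the circuit reduces to the remaining gates.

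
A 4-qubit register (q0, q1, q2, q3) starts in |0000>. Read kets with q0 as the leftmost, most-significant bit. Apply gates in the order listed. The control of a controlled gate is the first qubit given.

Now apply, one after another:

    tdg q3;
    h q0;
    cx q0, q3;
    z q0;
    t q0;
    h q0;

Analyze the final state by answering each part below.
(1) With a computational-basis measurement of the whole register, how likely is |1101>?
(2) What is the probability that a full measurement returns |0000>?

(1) Outcome |1101> occurs with probability 0.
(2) Outcome |0000> occurs with probability 1/4.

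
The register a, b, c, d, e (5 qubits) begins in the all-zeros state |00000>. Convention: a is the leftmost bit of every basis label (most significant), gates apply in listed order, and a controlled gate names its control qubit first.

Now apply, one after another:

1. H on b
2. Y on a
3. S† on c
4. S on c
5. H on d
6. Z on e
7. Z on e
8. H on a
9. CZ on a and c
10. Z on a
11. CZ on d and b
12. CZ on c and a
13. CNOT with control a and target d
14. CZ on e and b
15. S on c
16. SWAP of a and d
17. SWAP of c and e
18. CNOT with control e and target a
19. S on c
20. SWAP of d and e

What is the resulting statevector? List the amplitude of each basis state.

After the circuit, the state carries amplitude sqrt(2)*I/4 on |00000>, sqrt(2)*I/4 on |00001>, sqrt(2)*I/4 on |01000>, -sqrt(2)*I/4 on |01001>, sqrt(2)*I/4 on |10000>, sqrt(2)*I/4 on |10001>, -sqrt(2)*I/4 on |11000>, sqrt(2)*I/4 on |11001>, and 0 on every other basis state.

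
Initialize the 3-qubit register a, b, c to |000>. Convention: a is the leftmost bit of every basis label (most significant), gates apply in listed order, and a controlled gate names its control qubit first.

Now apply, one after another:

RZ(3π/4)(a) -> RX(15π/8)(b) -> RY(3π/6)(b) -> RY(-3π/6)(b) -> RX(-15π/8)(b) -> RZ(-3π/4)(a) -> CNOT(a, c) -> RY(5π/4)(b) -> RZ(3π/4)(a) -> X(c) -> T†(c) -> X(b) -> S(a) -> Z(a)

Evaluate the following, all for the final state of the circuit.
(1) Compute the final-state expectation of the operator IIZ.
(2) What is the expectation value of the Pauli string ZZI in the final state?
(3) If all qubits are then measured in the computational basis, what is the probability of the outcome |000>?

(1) In the final state, IIZ has expectation -1. Key observation: the block from step 1 through step 6 cancels to the identity and can be dropped.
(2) In the final state, ZZI has expectation sqrt(2)/2.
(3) Outcome |000> occurs with probability 0.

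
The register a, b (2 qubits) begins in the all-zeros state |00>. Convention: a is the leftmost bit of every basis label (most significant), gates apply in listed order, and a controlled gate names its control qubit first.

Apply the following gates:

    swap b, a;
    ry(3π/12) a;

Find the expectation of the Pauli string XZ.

In the final state, XZ has expectation sqrt(2)/2.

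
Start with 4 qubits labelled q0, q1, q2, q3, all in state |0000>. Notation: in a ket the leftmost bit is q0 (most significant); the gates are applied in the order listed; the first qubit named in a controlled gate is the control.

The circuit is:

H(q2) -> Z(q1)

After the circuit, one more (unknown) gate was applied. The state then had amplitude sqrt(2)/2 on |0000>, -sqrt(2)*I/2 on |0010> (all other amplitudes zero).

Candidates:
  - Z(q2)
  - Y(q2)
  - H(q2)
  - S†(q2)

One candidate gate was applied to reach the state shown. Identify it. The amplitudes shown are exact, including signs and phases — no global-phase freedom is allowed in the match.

The applied gate was S†(q2).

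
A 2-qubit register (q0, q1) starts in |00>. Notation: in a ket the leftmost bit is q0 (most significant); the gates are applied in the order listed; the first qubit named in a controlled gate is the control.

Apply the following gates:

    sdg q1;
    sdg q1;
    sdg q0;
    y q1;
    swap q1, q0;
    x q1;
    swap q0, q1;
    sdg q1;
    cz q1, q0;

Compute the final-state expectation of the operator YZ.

The observable YZ averages to 0.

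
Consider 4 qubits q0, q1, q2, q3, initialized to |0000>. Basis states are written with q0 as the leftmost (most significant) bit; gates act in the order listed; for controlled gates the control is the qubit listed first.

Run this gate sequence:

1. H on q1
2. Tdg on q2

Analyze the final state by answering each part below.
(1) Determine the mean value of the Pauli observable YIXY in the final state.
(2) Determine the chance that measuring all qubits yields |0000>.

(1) The expectation value of YIXY is 0.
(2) Outcome |0000> occurs with probability 1/2.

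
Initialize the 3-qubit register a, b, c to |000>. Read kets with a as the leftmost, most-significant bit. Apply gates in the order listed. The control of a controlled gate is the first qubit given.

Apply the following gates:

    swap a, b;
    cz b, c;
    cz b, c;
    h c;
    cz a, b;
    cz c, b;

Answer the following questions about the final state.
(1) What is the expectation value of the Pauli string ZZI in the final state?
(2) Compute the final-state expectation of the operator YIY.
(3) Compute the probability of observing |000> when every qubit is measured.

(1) The expectation value of ZZI is 1. Key observation: the block from step 2 through step 3 cancels to the identity and can be dropped.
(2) The observable YIY averages to 0.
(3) The probability of measuring |000> is 1/2.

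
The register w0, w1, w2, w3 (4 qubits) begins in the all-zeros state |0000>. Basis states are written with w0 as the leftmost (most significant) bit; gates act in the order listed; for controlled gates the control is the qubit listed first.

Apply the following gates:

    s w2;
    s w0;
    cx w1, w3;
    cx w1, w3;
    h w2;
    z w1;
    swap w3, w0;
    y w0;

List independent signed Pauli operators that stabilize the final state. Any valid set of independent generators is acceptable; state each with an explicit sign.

The final state is stabilized by the group generated by +IIXI, -ZIII, +IZII, +IIIZ; other independent generating sets are equally valid. Key observation: gates 3-4 undo each other exactly, leaving only the rest of the circuit to track.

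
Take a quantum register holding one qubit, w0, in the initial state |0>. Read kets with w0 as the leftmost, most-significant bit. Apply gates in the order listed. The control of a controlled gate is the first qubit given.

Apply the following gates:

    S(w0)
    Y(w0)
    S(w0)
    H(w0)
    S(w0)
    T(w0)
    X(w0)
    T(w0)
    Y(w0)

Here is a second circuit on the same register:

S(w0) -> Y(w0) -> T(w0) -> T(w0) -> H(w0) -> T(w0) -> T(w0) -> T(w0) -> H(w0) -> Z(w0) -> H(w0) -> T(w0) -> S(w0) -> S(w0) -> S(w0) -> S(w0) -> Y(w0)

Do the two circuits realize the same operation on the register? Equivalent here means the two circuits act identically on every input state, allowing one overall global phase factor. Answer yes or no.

Yes — the two circuits implement the same unitary up to a global phase.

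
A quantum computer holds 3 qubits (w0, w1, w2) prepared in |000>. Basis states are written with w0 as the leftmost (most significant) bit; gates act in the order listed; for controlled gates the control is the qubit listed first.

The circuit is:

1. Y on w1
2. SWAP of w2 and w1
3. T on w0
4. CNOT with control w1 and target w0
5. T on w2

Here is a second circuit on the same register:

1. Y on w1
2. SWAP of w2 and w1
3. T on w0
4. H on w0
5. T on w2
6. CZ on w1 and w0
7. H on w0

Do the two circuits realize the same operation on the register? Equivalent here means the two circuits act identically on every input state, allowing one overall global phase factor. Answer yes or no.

Yes, they are equivalent — the unitaries differ by at most a global phase.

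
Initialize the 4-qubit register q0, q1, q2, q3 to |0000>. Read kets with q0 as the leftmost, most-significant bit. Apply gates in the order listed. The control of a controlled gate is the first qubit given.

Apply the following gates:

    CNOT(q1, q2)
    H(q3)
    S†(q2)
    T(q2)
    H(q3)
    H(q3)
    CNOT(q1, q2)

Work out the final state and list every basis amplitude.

The resulting statevector has amplitude sqrt(2)/2 on |0000>, sqrt(2)/2 on |0001>, and 0 on every other basis state.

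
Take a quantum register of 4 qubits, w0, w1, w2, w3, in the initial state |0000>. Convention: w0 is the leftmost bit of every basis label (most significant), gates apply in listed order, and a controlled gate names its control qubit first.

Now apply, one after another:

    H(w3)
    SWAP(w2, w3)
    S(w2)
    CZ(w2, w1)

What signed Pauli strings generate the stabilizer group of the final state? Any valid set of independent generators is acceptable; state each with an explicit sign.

The final state is stabilized by the group generated by +IIYI, +ZIII, +IZII, +IIIZ; other independent generating sets are equally valid.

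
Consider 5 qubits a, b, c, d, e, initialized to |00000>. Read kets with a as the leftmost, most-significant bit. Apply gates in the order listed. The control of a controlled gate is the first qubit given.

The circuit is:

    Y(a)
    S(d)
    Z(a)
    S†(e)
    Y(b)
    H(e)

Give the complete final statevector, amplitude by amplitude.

After the circuit, the state carries amplitude sqrt(2)/2 on |11000>, sqrt(2)/2 on |11001>, and 0 on every other basis state.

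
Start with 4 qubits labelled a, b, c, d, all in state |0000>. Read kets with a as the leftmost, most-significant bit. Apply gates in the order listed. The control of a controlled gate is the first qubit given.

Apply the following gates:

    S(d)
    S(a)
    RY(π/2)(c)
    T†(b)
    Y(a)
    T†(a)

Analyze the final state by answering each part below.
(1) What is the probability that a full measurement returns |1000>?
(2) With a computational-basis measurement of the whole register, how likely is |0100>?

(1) Outcome |1000> occurs with probability 1/2.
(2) The probability of measuring |0100> is 0.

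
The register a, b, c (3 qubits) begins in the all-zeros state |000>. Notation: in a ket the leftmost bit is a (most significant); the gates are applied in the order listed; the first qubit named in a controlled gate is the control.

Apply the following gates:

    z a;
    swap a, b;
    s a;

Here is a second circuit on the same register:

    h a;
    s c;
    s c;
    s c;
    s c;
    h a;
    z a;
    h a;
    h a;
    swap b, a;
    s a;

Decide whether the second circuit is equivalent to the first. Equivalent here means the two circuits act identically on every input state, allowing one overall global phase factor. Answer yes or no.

Yes, they are equivalent — the unitaries differ by at most a global phase.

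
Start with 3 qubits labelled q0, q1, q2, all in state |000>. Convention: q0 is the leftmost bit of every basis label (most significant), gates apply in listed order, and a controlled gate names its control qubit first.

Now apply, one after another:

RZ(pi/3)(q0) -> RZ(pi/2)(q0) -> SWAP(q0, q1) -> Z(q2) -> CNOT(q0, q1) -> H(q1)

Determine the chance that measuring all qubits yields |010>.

The probability of measuring |010> is 1/2.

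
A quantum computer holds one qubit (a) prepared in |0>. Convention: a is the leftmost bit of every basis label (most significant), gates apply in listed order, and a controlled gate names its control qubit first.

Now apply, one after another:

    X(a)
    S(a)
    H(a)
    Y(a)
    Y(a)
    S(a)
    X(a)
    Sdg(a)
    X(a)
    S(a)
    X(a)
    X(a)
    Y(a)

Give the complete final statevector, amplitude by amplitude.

The final amplitudes are sqrt(2)/2 on |0>, sqrt(2)*I/2 on |1>.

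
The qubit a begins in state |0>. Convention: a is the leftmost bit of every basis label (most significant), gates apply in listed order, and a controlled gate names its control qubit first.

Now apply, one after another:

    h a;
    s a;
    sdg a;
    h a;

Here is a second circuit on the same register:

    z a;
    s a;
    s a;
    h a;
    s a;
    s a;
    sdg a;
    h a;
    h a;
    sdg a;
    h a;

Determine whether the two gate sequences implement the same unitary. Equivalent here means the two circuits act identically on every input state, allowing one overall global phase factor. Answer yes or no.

Yes: on every input state the two circuits agree up to one overall phase factor.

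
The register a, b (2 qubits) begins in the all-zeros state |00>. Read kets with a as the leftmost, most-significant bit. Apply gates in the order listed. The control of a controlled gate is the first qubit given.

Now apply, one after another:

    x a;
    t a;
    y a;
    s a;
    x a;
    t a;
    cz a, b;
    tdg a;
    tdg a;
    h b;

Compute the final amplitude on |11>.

The final state's coefficient on |11> equals -sqrt(2)*I/2.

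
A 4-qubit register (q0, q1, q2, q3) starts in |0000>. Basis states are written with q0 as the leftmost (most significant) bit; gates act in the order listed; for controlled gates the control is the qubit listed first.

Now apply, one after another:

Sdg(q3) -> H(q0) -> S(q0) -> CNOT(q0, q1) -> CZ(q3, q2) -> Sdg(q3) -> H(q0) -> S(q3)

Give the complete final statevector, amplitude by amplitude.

The final amplitudes are 1/2 on |0000>, I/2 on |0100>, 1/2 on |1000>, -I/2 on |1100>, and 0 on every other basis state.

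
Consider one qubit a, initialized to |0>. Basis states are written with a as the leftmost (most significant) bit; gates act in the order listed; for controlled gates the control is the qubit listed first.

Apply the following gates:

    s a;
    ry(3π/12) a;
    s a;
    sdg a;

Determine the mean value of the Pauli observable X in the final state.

The observable X averages to sqrt(2)/2.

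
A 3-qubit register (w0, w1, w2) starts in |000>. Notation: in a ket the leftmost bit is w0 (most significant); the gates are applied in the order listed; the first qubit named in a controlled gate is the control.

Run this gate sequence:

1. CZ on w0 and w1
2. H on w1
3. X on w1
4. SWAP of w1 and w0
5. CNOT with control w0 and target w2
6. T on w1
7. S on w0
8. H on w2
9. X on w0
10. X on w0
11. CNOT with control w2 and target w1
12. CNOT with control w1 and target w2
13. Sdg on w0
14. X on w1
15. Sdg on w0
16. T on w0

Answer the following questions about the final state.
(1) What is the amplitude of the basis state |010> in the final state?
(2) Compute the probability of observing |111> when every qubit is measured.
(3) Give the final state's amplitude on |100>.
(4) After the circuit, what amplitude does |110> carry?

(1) The amplitude on |010> is 1/2. Key observation: gates 9-10 undo each other exactly, leaving only the rest of the circuit to track.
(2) Outcome |111> occurs with probability 0.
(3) |100> carries amplitude exp(3*I*pi/4)/2 in the final state.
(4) |110> carries amplitude -exp(3*I*pi/4)/2 in the final state.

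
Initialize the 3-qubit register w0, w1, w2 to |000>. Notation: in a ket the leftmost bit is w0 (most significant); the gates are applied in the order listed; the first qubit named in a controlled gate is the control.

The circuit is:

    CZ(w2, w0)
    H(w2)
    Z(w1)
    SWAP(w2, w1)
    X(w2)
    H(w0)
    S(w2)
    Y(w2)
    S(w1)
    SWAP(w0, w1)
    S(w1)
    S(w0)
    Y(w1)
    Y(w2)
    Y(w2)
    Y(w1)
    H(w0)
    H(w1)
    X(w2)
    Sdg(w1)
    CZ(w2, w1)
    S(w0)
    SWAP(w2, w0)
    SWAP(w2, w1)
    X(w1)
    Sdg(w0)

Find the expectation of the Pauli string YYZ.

In the final state, YYZ has expectation 0. Key observation: gates 13-16 undo each other exactly, leaving only the rest of the circuit to track.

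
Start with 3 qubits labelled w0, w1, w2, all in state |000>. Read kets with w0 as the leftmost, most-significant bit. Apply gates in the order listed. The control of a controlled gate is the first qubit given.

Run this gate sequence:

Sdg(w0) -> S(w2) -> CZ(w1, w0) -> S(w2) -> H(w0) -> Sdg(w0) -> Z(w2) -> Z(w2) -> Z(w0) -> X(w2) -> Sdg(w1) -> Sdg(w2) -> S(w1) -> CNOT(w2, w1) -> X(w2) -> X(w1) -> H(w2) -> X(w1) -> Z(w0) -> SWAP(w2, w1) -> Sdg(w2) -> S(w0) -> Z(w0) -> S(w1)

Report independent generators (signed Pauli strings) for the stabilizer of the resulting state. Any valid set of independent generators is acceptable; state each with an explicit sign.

The final state is stabilized by the group generated by -XII, +IYI, -IIZ; other independent generating sets are equally valid.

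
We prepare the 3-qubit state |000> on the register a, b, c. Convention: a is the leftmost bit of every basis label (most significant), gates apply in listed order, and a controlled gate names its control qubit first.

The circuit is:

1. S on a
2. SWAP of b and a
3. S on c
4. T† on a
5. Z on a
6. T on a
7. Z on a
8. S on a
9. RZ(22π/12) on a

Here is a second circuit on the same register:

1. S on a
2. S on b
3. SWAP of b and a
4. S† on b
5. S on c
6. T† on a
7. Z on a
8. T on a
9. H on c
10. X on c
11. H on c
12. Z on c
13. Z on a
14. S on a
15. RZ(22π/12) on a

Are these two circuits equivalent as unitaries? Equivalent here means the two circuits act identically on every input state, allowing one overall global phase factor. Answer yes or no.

No: there is an input state on which the two circuits produce genuinely different outputs (not merely differing by a phase).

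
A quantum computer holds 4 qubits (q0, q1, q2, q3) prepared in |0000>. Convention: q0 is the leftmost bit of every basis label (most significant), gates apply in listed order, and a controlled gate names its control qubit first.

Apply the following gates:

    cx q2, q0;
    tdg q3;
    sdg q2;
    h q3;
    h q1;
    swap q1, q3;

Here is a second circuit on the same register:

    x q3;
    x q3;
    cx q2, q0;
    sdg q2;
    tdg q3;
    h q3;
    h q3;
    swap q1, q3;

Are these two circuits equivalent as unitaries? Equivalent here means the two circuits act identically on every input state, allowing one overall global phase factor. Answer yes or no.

No, they are not equivalent — no single phase factor reconciles the two unitaries.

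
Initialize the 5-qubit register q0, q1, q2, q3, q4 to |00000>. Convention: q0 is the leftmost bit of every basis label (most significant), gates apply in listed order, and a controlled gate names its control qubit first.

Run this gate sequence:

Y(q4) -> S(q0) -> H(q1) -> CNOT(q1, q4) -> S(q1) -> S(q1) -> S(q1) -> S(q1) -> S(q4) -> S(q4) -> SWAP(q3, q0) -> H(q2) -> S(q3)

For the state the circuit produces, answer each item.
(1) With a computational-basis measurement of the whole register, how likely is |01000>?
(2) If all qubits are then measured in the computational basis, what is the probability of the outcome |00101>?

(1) Outcome |01000> occurs with probability 1/4. Key observation: the block from step 5 through step 8 cancels to the identity and can be dropped.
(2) The probability of measuring |00101> is 1/4.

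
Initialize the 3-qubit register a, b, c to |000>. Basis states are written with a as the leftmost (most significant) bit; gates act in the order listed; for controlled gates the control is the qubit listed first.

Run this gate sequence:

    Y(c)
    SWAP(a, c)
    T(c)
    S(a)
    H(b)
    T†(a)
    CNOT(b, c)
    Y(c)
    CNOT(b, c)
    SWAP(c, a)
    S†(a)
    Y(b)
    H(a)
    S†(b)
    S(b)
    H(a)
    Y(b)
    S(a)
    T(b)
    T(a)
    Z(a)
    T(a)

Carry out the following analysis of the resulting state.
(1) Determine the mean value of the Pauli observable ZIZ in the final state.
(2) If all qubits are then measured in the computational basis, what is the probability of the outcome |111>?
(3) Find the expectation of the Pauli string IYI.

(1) In the final state, ZIZ has expectation 1. Key observation: steps 11-18 multiply out to the identity, so the circuit reduces to the remaining gates.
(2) A full measurement returns |111> with probability 1/2.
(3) The expectation value of IYI is -sqrt(2)/2.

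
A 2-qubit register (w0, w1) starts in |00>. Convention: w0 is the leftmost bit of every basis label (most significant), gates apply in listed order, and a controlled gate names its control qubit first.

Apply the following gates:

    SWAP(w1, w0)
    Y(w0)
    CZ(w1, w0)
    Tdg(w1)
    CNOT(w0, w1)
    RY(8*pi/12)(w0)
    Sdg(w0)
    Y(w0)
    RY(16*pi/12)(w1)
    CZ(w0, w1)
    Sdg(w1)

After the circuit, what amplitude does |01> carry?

The amplitude on |01> is 1/4.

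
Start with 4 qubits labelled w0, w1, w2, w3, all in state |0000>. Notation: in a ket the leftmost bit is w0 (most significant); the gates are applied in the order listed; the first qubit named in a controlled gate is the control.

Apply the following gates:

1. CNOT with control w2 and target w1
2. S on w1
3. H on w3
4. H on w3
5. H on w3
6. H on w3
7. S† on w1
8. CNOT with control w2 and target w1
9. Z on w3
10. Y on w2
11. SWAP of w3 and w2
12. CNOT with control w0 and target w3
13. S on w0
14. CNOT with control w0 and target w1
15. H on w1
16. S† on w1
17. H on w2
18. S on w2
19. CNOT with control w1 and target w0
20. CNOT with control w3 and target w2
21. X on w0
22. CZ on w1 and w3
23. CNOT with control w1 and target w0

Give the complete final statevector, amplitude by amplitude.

The final amplitudes are -1/2 on |1001>, I/2 on |1011>, -I/2 on |1101>, -1/2 on |1111>, and 0 on every other basis state.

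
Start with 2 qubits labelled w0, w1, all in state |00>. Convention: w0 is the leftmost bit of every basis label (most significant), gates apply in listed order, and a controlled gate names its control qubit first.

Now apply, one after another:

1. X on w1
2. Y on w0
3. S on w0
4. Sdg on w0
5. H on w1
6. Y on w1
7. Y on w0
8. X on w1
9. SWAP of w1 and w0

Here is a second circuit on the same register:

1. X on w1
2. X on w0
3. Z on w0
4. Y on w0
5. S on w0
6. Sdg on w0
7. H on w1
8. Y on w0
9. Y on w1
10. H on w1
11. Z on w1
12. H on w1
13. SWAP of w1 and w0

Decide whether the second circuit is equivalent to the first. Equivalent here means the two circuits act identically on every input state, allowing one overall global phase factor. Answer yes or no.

No: there is an input state on which the two circuits produce genuinely different outputs (not merely differing by a phase).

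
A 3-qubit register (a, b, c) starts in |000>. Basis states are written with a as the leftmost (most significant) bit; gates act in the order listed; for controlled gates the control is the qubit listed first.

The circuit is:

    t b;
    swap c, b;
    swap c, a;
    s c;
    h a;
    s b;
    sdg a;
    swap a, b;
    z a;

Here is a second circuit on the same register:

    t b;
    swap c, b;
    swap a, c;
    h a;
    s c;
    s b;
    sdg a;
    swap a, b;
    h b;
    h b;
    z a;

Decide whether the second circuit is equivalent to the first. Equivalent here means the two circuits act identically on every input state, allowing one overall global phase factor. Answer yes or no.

Yes, they are equivalent — the unitaries differ by at most a global phase.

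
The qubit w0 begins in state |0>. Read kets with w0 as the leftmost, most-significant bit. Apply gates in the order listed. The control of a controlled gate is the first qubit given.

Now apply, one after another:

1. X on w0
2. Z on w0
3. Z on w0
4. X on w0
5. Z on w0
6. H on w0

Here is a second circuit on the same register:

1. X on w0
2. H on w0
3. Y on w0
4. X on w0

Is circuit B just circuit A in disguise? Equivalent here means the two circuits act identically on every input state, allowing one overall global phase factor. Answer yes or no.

No — the two circuits implement different unitaries, even allowing a global phase.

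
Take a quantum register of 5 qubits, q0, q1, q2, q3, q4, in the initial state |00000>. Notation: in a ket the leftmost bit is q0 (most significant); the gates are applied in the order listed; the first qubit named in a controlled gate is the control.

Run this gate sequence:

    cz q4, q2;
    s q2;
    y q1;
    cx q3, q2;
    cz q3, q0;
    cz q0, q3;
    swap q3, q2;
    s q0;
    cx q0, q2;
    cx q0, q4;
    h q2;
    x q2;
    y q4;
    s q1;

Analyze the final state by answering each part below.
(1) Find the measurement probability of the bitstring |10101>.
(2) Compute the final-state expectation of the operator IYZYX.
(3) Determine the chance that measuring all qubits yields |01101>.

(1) The probability of measuring |10101> is 0.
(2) The observable IYZYX averages to 0.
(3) A full measurement returns |01101> with probability 1/2.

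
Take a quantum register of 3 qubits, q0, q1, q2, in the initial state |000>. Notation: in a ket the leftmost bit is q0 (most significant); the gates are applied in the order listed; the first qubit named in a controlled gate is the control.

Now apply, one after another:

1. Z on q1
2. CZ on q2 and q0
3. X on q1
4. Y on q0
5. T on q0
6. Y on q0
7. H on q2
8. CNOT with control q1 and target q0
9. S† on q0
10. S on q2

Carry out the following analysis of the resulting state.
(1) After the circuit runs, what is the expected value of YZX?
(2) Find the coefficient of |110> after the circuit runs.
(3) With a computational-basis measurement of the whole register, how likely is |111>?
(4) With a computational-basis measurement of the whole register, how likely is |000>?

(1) In the final state, YZX has expectation 0.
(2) The amplitude on |110> is -sqrt(2)*exp(3*I*pi/4)/2.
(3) Outcome |111> occurs with probability 1/2.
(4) The probability of measuring |000> is 0.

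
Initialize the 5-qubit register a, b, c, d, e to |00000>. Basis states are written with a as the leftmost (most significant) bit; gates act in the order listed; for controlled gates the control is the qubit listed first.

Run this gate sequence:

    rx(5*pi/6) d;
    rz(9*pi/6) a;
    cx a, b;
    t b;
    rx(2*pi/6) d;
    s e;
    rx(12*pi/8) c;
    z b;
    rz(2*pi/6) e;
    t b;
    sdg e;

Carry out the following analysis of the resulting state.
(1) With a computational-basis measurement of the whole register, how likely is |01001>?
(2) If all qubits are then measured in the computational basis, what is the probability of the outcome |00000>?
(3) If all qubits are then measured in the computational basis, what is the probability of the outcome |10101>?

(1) Outcome |01001> occurs with probability 0.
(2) The probability of measuring |00000> is 1/4 - sqrt(3)/8.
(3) Outcome |10101> occurs with probability 0.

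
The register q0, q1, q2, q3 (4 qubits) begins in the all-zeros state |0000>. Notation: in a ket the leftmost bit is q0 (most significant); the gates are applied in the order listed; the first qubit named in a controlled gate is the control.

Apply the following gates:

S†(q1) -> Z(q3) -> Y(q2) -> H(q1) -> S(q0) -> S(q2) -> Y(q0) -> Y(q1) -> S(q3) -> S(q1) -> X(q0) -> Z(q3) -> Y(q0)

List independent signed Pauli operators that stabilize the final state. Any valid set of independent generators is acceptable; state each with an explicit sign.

One valid set of independent stabilizer generators is -IYII, -ZIII, -IIZI, +IIIZ (any independent generating set of the same group is equally correct).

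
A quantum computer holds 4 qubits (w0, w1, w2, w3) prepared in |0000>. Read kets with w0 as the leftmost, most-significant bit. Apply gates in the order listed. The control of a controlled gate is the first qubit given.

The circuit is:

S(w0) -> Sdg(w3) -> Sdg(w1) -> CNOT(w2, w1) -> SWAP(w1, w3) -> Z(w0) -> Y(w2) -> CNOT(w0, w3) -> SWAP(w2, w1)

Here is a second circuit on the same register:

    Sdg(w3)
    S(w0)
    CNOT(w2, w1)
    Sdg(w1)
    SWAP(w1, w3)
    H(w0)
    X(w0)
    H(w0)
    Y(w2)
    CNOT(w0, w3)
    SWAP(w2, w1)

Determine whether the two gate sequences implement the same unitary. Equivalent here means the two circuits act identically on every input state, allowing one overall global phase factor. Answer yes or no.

No — the two circuits implement different unitaries, even allowing a global phase.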